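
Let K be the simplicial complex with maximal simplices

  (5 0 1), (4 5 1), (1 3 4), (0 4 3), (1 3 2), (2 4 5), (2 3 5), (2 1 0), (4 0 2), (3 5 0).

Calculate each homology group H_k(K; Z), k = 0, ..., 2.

H_0 = Z,  H_1 = Z/2Z,  H_2 = 0.

Take the total order 0 < 1 < 2 < 3 < 4 < 5 on the vertex set. Then K (dimension 2) consists of the simplices:

  0-simplices (6): [0], [1], [2], [3], [4], [5]
  1-simplices (15): [0,1], [0,2], [0,3], [0,4], [0,5], [1,2], [1,3], [1,4], [1,5], [2,3], [2,4], [2,5], [3,4], [3,5], [4,5]
  2-simplices (10): [0,1,2], [0,1,5], [0,2,4], [0,3,4], [0,3,5], [1,2,3], [1,3,4], [1,4,5], [2,3,5], [2,4,5]

so the chain groups are C_0 ≅ Z^6, C_1 ≅ Z^15, C_2 ≅ Z^10.

The boundary map ∂_1: C_1 → C_0 sends each edge [p,q] (with p < q) to q − p. For instance
  ∂[0,1] = [1] − [0].
As a 6×15 matrix over Z this has rank 5, with invariant factors (1,1,1,1,1).

∂_2: C_2 → C_1 sends each 2-simplex [p,q,r] to [q,r] − [p,r] + [p,q]. For instance
  ∂[0,3,4] = [3,4] − [0,4] + [0,3],
  ∂[0,1,2] = [1,2] − [0,2] + [0,1].
The resulting 15×10 matrix has rank 10, and its Smith normal form has invariant factors (1,1,1,1,1,1,1,1,1,2).

Reading off H_k = ker ∂_k / im ∂_{k+1}:

  H_0: rank C_0 − rank ∂_1 = 6 − 5 = 1, and the invariant factors of ∂_1 are all 1, so H_0 = Z.
  H_1: rank ker ∂_1 − rank ∂_2 = (15 − 5) − 10 = 0, and ∂_2 has invariant factor 2 > 1, so H_1 = Z/2Z.
  H_2: rank ker ∂_2 − rank ∂_3 = (10 − 10) − 0 = 0, and there is no ∂_3, so H_2 = 0.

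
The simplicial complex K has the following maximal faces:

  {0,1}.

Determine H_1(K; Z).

H_1 = 0.

Take the total order 0 < 1 on the vertex set. Then K (dimension 1) consists of the simplices:

  0-simplices (2): [0], [1]
  1-simplices (1): [0,1]

Hence C_0 ≅ Z^2, C_1 ≅ Z^1.

∂_1: C_1 → C_0 is given by ∂[p,q] = [q] − [p]. For instance
  ∂[0,1] = [1] − [0].
As a 2×1 matrix over Z this has rank 1, with invariant factors (1).

Now H_k = ker ∂_k / im ∂_{k+1}, so:

  H_1: rank ker ∂_1 − rank ∂_2 = (1 − 1) − 0 = 0, and there is no ∂_2, so H_1 ≅ 0.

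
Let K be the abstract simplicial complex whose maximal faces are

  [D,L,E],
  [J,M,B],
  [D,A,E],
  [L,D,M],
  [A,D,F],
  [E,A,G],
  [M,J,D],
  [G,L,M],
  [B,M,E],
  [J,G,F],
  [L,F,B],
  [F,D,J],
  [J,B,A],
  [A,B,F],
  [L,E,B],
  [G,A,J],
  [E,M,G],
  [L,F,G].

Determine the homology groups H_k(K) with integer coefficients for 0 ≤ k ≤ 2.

H_0 ≅ Z,  H_1 ≅ Z ⊕ Z/2,  H_2 = 0.

Order the vertices as A < B < D < E < F < G < J < L < M. Listing each simplex with vertices in this order, K has dimension 2 with simplices:

  0-simplices (9): A, B, D, E, F, G, J, L, M
  1-simplices (27): AB, AD, AE, AF, AG, AJ, BE, BF, BJ, BL, BM, DE, DF, DJ, DL, DM, EG, EL, EM, FG, FJ, FL, GJ, GL, GM, JM, LM
  2-simplices (18): ABF, ABJ, ADE, ADF, AEG, AGJ, BEL, BEM, BFL, BJM, DEL, DFJ, DJM, DLM, EGM, FGJ, FGL, GLM

giving chain groups C_0 ≅ Z^9, C_1 ≅ Z^27, C_2 ≅ Z^18.

∂_1: C_1 → C_0 sends each edge [p,q] (with p < q) to q − p. For instance
  ∂DJ = J − D.
This gives a 9×27 integer matrix of rank 8; reducing to Smith normal form yields diagonal entries (1,1,1,1,1,1,1,1).

∂_2: C_2 → C_1 sends each 2-simplex [p,q,r] to [q,r] − [p,r] + [p,q]. For instance
  ∂DFJ = FJ − DJ + DF,
  ∂AEG = EG − AG + AE.
As a 27×18 matrix over Z this has rank 18, with invariant factors (1,1,1,1,1,1,1,1,1,1,1,1,1,1,1,1,1,2).

Now H_k = ker ∂_k / im ∂_{k+1}, so:

  H_0: rank C_0 − rank ∂_1 = 9 − 8 = 1, and the invariant factors of ∂_1 are all 1, so H_0 ≅ Z.
  H_1: rank ker ∂_1 − rank ∂_2 = (27 − 8) − 18 = 1, and ∂_2 has invariant factor 2 > 1, so H_1 ≅ Z ⊕ Z/2.
  H_2: rank ker ∂_2 − rank ∂_3 = (18 − 18) − 0 = 0, and there is no ∂_3, so H_2 ≅ 0.

(K is a triangulation of the Klein bottle.)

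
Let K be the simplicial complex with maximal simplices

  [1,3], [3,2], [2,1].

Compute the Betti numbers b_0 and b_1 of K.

b_0 = 1, b_1 = 1.

Order the vertices as 1 < 2 < 3. Listing each simplex with vertices in this order, K has dimension 1 with simplices:

  0-simplices (3): [1], [2], [3]
  1-simplices (3): [1,2], [1,3], [2,3]

Hence C_0 ≅ Z^3, C_1 ≅ Z^3.

∂_1: C_1 → C_0 maps an edge to its endpoints' difference, ∂[p,q] = q − p.
The resulting 3×3 matrix has rank 2, and its Smith normal form has invariant factors (1,1).

From H_k ≅ ker(∂_k) / im(∂_{k+1}) we obtain:

  H_0: rank C_0 − rank ∂_1 = 3 − 2 = 1, and the invariant factors of ∂_1 are all 1, so H_0 ≅ Z.
  H_1: rank ker ∂_1 − rank ∂_2 = (3 − 2) − 0 = 1, and there is no ∂_2, so H_1 ≅ Z.

Hence the Betti numbers are b_0 = 1, b_1 = 1.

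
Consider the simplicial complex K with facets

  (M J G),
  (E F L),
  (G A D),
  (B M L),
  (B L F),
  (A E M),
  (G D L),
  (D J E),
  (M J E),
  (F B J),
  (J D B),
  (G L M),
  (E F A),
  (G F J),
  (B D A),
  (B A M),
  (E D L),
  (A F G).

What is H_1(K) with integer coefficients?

H_1 ≅ Z^2.

Fix the vertex order A < B < D < E < F < G < J < L < M and write every simplex with vertices in increasing order. Then dim K = 2 and the simplices of K are:

  0-simplices (9): A, B, D, E, F, G, J, L, M
  1-simplices (27): AB, AD, AE, AF, AG, AM, BD, BF, BJ, BL, BM, DE, DG, DJ, DL, EF, EJ, EL, EM, FG, FJ, FL, GJ, GL, GM, JM, LM
  2-simplices (18): ABD, ABM, ADG, AEF, AEM, AFG, BDJ, BFJ, BFL, BLM, DEJ, DEL, DGL, EFL, EJM, FGJ, GJM, GLM

so the chain groups are C_0 ≅ Z^9, C_1 ≅ Z^27, C_2 ≅ Z^18.

The boundary map ∂_1: C_1 → C_0 is given by ∂[p,q] = [q] − [p]. For instance
  ∂FJ = J − F.
This gives a 9×27 integer matrix of rank 8; reducing to Smith normal form yields diagonal entries (1,1,1,1,1,1,1,1).

∂_2: C_2 → C_1 acts by ∂[p,q,r] = [q,r] − [p,r] + [p,q]. For instance
  ∂BFJ = FJ − BJ + BF,
  ∂AFG = FG − AG + AF.
This gives a 27×18 integer matrix of rank 17; reducing to Smith normal form yields diagonal entries (1,1,1,1,1,1,1,1,1,1,1,1,1,1,1,1,1).

Now H_k = ker ∂_k / im ∂_{k+1}, so:

  H_1: rank ker ∂_1 − rank ∂_2 = (27 − 8) − 17 = 2, and the invariant factors of ∂_2 are all 1, so H_1 ≅ Z^2.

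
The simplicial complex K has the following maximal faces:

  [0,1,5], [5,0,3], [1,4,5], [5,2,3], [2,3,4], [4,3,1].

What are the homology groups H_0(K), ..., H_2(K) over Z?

Fix the vertex order 0 < 1 < 2 < 3 < 4 < 5 and write every simplex with vertices in increasing order. Then dim K = 2 and the simplices of K are:

  0-simplices (6): [0], [1], [2], [3], [4], [5]
  1-simplices (12): [0,1], [0,3], [0,5], [1,3], [1,4], [1,5], [2,3], [2,4], [2,5], [3,4], [3,5], [4,5]
  2-simplices (6): [0,1,5], [0,3,5], [1,3,4], [1,4,5], [2,3,4], [2,3,5]

giving chain groups C_0 ≅ Z^6, C_1 ≅ Z^12, C_2 ≅ Z^6.

∂_1: C_1 → C_0 maps an edge to its endpoints' difference, ∂[p,q] = q − p.
The resulting 6×12 matrix has rank 5, and its Smith normal form has invariant factors (1,1,1,1,1).

The boundary map ∂_2: C_2 → C_1 maps a triangle to the signed sum of its edges. For instance
  ∂[2,3,5] = [3,5] − [2,5] + [2,3],
  ∂[2,3,4] = [3,4] − [2,4] + [2,3].
This gives a 12×6 integer matrix of rank 6; reducing to Smith normal form yields diagonal entries (1,1,1,1,1,1).

Computing H_k = (kernel of ∂_k) / (image of ∂_{k+1}):

  H_0: rank C_0 − rank ∂_1 = 6 − 5 = 1, and the invariant factors of ∂_1 are all 1, so H_0 = Z.
  H_1: rank ker ∂_1 − rank ∂_2 = (12 − 5) − 6 = 1, and the invariant factors of ∂_2 are all 1, so H_1 = Z.
  H_2: rank ker ∂_2 − rank ∂_3 = (6 − 6) − 0 = 0, and there is no ∂_3, so H_2 = 0.

As a check, the Euler characteristic is 6 − 12 + 6 = 0, which agrees with 1 − 1 + 0 = 0.

H_0 ≅ Z,  H_1 ≅ Z,  H_2 = 0.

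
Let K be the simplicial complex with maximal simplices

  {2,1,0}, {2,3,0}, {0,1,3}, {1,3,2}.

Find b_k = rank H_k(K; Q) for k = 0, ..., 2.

b_0 = 1, b_1 = 0, b_2 = 1.

We work with the vertex ordering 0 < 1 < 2 < 3. The simplices of K, each written with vertices in increasing order, are:

  0-simplices (4): [0], [1], [2], [3]
  1-simplices (6): [0,1], [0,2], [0,3], [1,2], [1,3], [2,3]
  2-simplices (4): [0,1,2], [0,1,3], [0,2,3], [1,2,3]

giving chain groups C_0 ≅ Z^4, C_1 ≅ Z^6, C_2 ≅ Z^4.

∂_1: C_1 → C_0 sends each edge [p,q] (with p < q) to q − p.
The resulting 4×6 matrix has rank 3, and its Smith normal form has invariant factors (1,1,1).

Boundary ∂_2: C_2 → C_1 acts by ∂[p,q,r] = [q,r] − [p,r] + [p,q]. For instance
  ∂[0,2,3] = [2,3] − [0,3] + [0,2],
  ∂[0,1,3] = [1,3] − [0,3] + [0,1].
As a 6×4 matrix over Z this has rank 3, with invariant factors (1,1,1).

Now H_k = ker ∂_k / im ∂_{k+1}, so:

  H_0: rank C_0 − rank ∂_1 = 4 − 3 = 1, and the invariant factors of ∂_1 are all 1, so H_0 = Z.
  H_1: rank ker ∂_1 − rank ∂_2 = (6 − 3) − 3 = 0, and the invariant factors of ∂_2 are all 1, so H_1 = 0.
  H_2: rank ker ∂_2 − rank ∂_3 = (4 − 3) − 0 = 1, and there is no ∂_3, so H_2 = Z.

As a check, the Euler characteristic is 4 − 6 + 4 = 2, which agrees with 1 − 0 + 1 = 2.
(K is a triangulation of the 2-sphere S^2.)

Hence the Betti numbers are b_0 = 1, b_1 = 0, b_2 = 1.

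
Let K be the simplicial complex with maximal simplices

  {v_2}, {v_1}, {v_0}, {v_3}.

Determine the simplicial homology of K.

H_0 ≅ Z^4.

K has 4 vertices.
rank ∂_0 = 0, rank ∂_1 = 0 ⇒ b_0 = 4 − 0 − 0 = 4. So H_0 ≅ Z^4.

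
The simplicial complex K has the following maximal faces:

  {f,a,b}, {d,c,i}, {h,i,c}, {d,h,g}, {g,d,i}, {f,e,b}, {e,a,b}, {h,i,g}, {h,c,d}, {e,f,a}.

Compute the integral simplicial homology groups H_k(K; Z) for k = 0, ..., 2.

Take the total order a < b < c < d < e < f < g < h < i on the vertex set. Then K (dimension 2) consists of the simplices:

  0-simplices (9): a, b, c, d, e, f, g, h, i
  1-simplices (15): ab, ae, af, be, bf, cd, ch, ci, dg, dh, di, ef, gh, gi, hi
  2-simplices (10): abe, abf, aef, bef, cdh, cdi, chi, dgh, dgi, ghi

Hence C_0 ≅ Z^9, C_1 ≅ Z^15, C_2 ≅ Z^10.

∂_1: C_1 → C_0 sends each edge [p,q] (with p < q) to q − p.
This gives a 9×15 integer matrix of rank 7; reducing to Smith normal form yields diagonal entries (1,1,1,1,1,1,1).

The boundary map ∂_2: C_2 → C_1 sends each 2-simplex [p,q,r] to [q,r] − [p,r] + [p,q]. For instance
  ∂bef = ef − bf + be,
  ∂chi = hi − ci + ch.
The 15×10 boundary matrix has rank 8 and Smith normal form diag(1,1,1,1,1,1,1,1).

Now H_k = ker ∂_k / im ∂_{k+1}, so:

  H_0: rank C_0 − rank ∂_1 = 9 − 7 = 2, and the invariant factors of ∂_1 are all 1, so H_0 = Z^2.
  H_1: rank ker ∂_1 − rank ∂_2 = (15 − 7) − 8 = 0, and the invariant factors of ∂_2 are all 1, so H_1 = 0.
  H_2: rank ker ∂_2 − rank ∂_3 = (10 − 8) − 0 = 2, and there is no ∂_3, so H_2 = Z^2.

H_0 = Z^2,  H_1 = 0,  H_2 = Z^2.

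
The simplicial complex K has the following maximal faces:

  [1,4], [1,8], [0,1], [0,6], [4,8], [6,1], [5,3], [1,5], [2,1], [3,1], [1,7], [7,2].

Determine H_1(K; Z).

H_1 = Z^4.

K has 9 vertices, 12 edges.
rank ∂_1 = 8, rank ∂_2 = 0 ⇒ b_1 = 12 − 8 − 0 = 4. So H_1 = Z^4.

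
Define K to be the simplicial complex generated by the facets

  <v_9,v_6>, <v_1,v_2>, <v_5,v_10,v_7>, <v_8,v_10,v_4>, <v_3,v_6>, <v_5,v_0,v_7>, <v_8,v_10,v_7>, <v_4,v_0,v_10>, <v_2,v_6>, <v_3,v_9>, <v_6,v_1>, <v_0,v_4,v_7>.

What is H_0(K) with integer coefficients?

H_0 ≅ Z^2.

K has 11 vertices, 18 edges, 6 triangles.
rank ∂_0 = 0, rank ∂_1 = 9 ⇒ b_0 = 11 − 0 − 9 = 2; all invariant factors of ∂_1 are 1 so no torsion. So H_0 ≅ Z^2.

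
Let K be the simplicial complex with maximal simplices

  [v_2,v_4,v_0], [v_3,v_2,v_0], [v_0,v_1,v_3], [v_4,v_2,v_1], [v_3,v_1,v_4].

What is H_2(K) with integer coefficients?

H_2 ≅ 0.

Order the vertices as v_0 < v_1 < v_2 < v_3 < v_4. Listing each simplex with vertices in this order, K has dimension 2 with simplices:

  0-simplices (5): [v_0], [v_1], [v_2], [v_3], [v_4]
  1-simplices (10): [v_0,v_1], [v_0,v_2], [v_0,v_3], [v_0,v_4], [v_1,v_2], [v_1,v_3], [v_1,v_4], [v_2,v_3], [v_2,v_4], [v_3,v_4]
  2-simplices (5): [v_0,v_1,v_3], [v_0,v_2,v_3], [v_0,v_2,v_4], [v_1,v_2,v_4], [v_1,v_3,v_4]

so the chain groups are C_0 ≅ Z^5, C_1 ≅ Z^10, C_2 ≅ Z^5.

The boundary map ∂_1: C_1 → C_0 maps an edge to its endpoints' difference, ∂[p,q] = q − p.
As a 5×10 matrix over Z this has rank 4, with invariant factors (1,1,1,1).

The boundary map ∂_2: C_2 → C_1 maps a triangle to the signed sum of its edges. For instance
  ∂[v_0,v_2,v_3] = [v_2,v_3] − [v_0,v_3] + [v_0,v_2],
  ∂[v_0,v_2,v_4] = [v_2,v_4] − [v_0,v_4] + [v_0,v_2].
This gives a 10×5 integer matrix of rank 5; reducing to Smith normal form yields diagonal entries (1,1,1,1,1).

Now H_k = ker ∂_k / im ∂_{k+1}, so:

  H_2: rank ker ∂_2 − rank ∂_3 = (5 − 5) − 0 = 0, and there is no ∂_3, so H_2 ≅ 0.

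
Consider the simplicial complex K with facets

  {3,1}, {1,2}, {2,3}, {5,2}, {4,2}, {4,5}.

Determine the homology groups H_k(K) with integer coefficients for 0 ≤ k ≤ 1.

K has 5 vertices, 6 edges.
rank ∂_0 = 0, rank ∂_1 = 4 ⇒ b_0 = 5 − 0 − 4 = 1; all invariant factors of ∂_1 are 1 so no torsion. So H_0 ≅ Z.
rank ∂_1 = 4, rank ∂_2 = 0 ⇒ b_1 = 6 − 4 − 0 = 2. So H_1 ≅ Z^2.

H_0 ≅ Z,  H_1 ≅ Z^2.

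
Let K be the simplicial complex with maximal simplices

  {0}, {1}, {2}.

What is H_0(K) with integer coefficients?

Fix the vertex order 0 < 1 < 2 and write every simplex with vertices in increasing order. Then dim K = 0 and the simplices of K are:

  0-simplices (3): [0], [1], [2]

Hence C_0 ≅ Z^3.

Reading off H_k = ker ∂_k / im ∂_{k+1}:

  H_0: rank C_0 − rank ∂_1 = 3 − 0 = 3, and there is no ∂_1, so H_0 = Z^3.

H_0 ≅ Z^3.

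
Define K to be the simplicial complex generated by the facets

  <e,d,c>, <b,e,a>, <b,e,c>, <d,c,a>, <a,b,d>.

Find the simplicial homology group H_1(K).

H_1 ≅ Z.

Fix the vertex order a < b < c < d < e and write every simplex with vertices in increasing order. Then dim K = 2 and the simplices of K are:

  0-simplices (5): a, b, c, d, e
  1-simplices (10): ab, ac, ad, ae, bc, bd, be, cd, ce, de
  2-simplices (5): abd, abe, acd, bce, cde

so the chain groups are C_0 ≅ Z^5, C_1 ≅ Z^10, C_2 ≅ Z^5.

Boundary ∂_1: C_1 → C_0 is given by ∂[p,q] = [q] − [p]. For instance
  ∂ae = e − a.
The 5×10 boundary matrix has rank 4 and Smith normal form diag(1,1,1,1).

Boundary ∂_2: C_2 → C_1 sends each 2-simplex [p,q,r] to [q,r] − [p,r] + [p,q]. For instance
  ∂cde = de − ce + cd,
  ∂abd = bd − ad + ab.
The 10×5 boundary matrix has rank 5 and Smith normal form diag(1,1,1,1,1).

From H_k ≅ ker(∂_k) / im(∂_{k+1}) we obtain:

  H_1: rank ker ∂_1 − rank ∂_2 = (10 − 4) − 5 = 1, and the invariant factors of ∂_2 are all 1, so H_1 = Z.

(K is a triangulation of the Möbius band.)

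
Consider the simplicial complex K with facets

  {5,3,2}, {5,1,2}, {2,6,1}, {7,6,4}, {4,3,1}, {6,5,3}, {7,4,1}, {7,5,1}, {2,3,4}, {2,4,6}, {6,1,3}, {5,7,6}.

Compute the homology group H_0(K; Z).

H_0 ≅ Z.

Take the total order 1 < 2 < 3 < 4 < 5 < 6 < 7 on the vertex set. Then K (dimension 2) consists of the simplices:

  0-simplices (7): [1], [2], [3], [4], [5], [6], [7]
  1-simplices (18): [1,2], [1,3], [1,4], [1,5], [1,6], [1,7], [2,3], [2,4], [2,5], [2,6], [3,4], [3,5], [3,6], [4,6], [4,7], [5,6], [5,7], [6,7]
  2-simplices (12): [1,2,5], [1,2,6], [1,3,4], [1,3,6], [1,4,7], [1,5,7], [2,3,4], [2,3,5], [2,4,6], [3,5,6], [4,6,7], [5,6,7]

Hence C_0 ≅ Z^7, C_1 ≅ Z^18, C_2 ≅ Z^12.

The boundary map ∂_1: C_1 → C_0 is given by ∂[p,q] = [q] − [p].
The 7×18 boundary matrix has rank 6 and Smith normal form diag(1,1,1,1,1,1).

The boundary map ∂_2: C_2 → C_1 sends each 2-simplex [p,q,r] to [q,r] − [p,r] + [p,q]. For instance
  ∂[2,4,6] = [4,6] − [2,6] + [2,4],
  ∂[2,3,5] = [3,5] − [2,5] + [2,3].
The 18×12 boundary matrix has rank 12 and Smith normal form diag(1,1,1,1,1,1,1,1,1,1,1,2).

Computing H_k = (kernel of ∂_k) / (image of ∂_{k+1}):

  H_0: rank C_0 − rank ∂_1 = 7 − 6 = 1, and the invariant factors of ∂_1 are all 1, so H_0 = Z.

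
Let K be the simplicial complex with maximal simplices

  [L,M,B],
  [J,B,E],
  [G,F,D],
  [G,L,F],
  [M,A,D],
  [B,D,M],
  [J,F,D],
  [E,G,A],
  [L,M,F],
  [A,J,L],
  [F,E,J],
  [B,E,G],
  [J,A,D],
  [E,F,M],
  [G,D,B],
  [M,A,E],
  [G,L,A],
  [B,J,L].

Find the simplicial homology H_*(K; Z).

H_0 ≅ Z,  H_1 ≅ Z^2,  H_2 ≅ Z.

K has 9 vertices, 27 edges, 18 triangles.
rank ∂_0 = 0, rank ∂_1 = 8 ⇒ b_0 = 9 − 0 − 8 = 1; all invariant factors of ∂_1 are 1 so no torsion. So H_0 ≅ Z.
rank ∂_1 = 8, rank ∂_2 = 17 ⇒ b_1 = 27 − 8 − 17 = 2; all invariant factors of ∂_2 are 1 so no torsion. So H_1 ≅ Z^2.
rank ∂_2 = 17, rank ∂_3 = 0 ⇒ b_2 = 18 − 17 − 0 = 1. So H_2 ≅ Z.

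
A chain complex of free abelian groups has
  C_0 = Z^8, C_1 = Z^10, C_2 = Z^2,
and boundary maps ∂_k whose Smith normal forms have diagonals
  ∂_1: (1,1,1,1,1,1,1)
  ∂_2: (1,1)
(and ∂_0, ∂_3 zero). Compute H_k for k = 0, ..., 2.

H_0: b_0 = 8 − 0 − 7 = 1; torsion from ∂_1 factors > 1: none. So H_0 ≅ Z.
H_1: b_1 = 10 − 7 − 2 = 1; torsion from ∂_2 factors > 1: none. So H_1 ≅ Z.
H_2: b_2 = 2 − 2 − 0 = 0; torsion from ∂_3 factors > 1: none. So H_2 ≅ 0.

H_0 ≅ Z,  H_1 ≅ Z,  H_2 = 0.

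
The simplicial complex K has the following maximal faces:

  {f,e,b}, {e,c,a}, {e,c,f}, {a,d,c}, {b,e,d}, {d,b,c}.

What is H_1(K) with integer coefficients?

Fix the vertex order a < b < c < d < e < f and write every simplex with vertices in increasing order. Then dim K = 2 and the simplices of K are:

  0-simplices (6): a, b, c, d, e, f
  1-simplices (12): ac, ad, ae, bc, bd, be, bf, cd, ce, cf, de, ef
  2-simplices (6): acd, ace, bcd, bde, bef, cef

giving chain groups C_0 ≅ Z^6, C_1 ≅ Z^12, C_2 ≅ Z^6.

Boundary ∂_1: C_1 → C_0 is given by ∂[p,q] = [q] − [p].
The 6×12 boundary matrix has rank 5 and Smith normal form diag(1,1,1,1,1).

The boundary map ∂_2: C_2 → C_1 acts by ∂[p,q,r] = [q,r] − [p,r] + [p,q]. For instance
  ∂cef = ef − cf + ce,
  ∂bef = ef − bf + be.
The resulting 12×6 matrix has rank 6, and its Smith normal form has invariant factors (1,1,1,1,1,1).

Reading off H_k = ker ∂_k / im ∂_{k+1}:

  H_1: rank ker ∂_1 − rank ∂_2 = (12 − 5) − 6 = 1, and the invariant factors of ∂_2 are all 1, so H_1 = Z.

(K is a triangulation of the cylinder S^1 x I.)

H_1 ≅ Z.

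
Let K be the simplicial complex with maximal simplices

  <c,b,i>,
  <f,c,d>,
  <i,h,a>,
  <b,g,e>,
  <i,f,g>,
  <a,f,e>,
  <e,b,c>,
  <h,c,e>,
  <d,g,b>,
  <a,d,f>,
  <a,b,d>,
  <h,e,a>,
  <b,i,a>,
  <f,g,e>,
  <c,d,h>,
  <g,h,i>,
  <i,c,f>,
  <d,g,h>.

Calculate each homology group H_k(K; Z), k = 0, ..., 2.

H_0 ≅ Z,  H_1 ≅ Z^2,  H_2 ≅ Z.

Take the total order a < b < c < d < e < f < g < h < i on the vertex set. Then K (dimension 2) consists of the simplices:

  0-simplices (9): a, b, c, d, e, f, g, h, i
  1-simplices (27): ab, ad, ae, af, ah, ai, bc, bd, be, bg, bi, cd, ce, cf, ch, ci, df, dg, dh, ef, eg, eh, fg, fi, gh, gi, hi
  2-simplices (18): abd, abi, adf, aef, aeh, ahi, bce, bci, bdg, beg, cdf, cdh, ceh, cfi, dgh, efg, fgi, ghi

so the chain groups are C_0 ≅ Z^9, C_1 ≅ Z^27, C_2 ≅ Z^18.

Boundary ∂_1: C_1 → C_0 maps an edge to its endpoints' difference, ∂[p,q] = q − p. For instance
  ∂ad = d − a.
The 9×27 boundary matrix has rank 8 and Smith normal form diag(1,1,1,1,1,1,1,1).

Boundary ∂_2: C_2 → C_1 acts by ∂[p,q,r] = [q,r] − [p,r] + [p,q]. For instance
  ∂abi = bi − ai + ab,
  ∂fgi = gi − fi + fg.
This gives a 27×18 integer matrix of rank 17; reducing to Smith normal form yields diagonal entries (1,1,1,1,1,1,1,1,1,1,1,1,1,1,1,1,1).

Reading off H_k = ker ∂_k / im ∂_{k+1}:

  H_0: rank C_0 − rank ∂_1 = 9 − 8 = 1, and the invariant factors of ∂_1 are all 1, so H_0 = Z.
  H_1: rank ker ∂_1 − rank ∂_2 = (27 − 8) − 17 = 2, and the invariant factors of ∂_2 are all 1, so H_1 = Z^2.
  H_2: rank ker ∂_2 − rank ∂_3 = (18 − 17) − 0 = 1, and there is no ∂_3, so H_2 = Z.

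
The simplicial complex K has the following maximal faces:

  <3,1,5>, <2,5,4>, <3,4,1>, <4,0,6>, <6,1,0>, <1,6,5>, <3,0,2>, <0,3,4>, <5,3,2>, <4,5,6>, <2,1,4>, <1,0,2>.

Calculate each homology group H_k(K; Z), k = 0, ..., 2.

We work with the vertex ordering 0 < 1 < 2 < 3 < 4 < 5 < 6. The simplices of K, each written with vertices in increasing order, are:

  0-simplices (7): [0], [1], [2], [3], [4], [5], [6]
  1-simplices (18): [0,1], [0,2], [0,3], [0,4], [0,6], [1,2], [1,3], [1,4], [1,5], [1,6], [2,3], [2,4], [2,5], [3,4], [3,5], [4,5], [4,6], [5,6]
  2-simplices (12): [0,1,2], [0,1,6], [0,2,3], [0,3,4], [0,4,6], [1,2,4], [1,3,4], [1,3,5], [1,5,6], [2,3,5], [2,4,5], [4,5,6]

so the chain groups are C_0 ≅ Z^7, C_1 ≅ Z^18, C_2 ≅ Z^12.

∂_1: C_1 → C_0 is given by ∂[p,q] = [q] − [p]. For instance
  ∂[0,3] = [3] − [0].
As a 7×18 matrix over Z this has rank 6, with invariant factors (1,1,1,1,1,1).

The boundary map ∂_2: C_2 → C_1 acts by ∂[p,q,r] = [q,r] − [p,r] + [p,q]. For instance
  ∂[2,3,5] = [3,5] − [2,5] + [2,3],
  ∂[0,3,4] = [3,4] − [0,4] + [0,3].
As a 18×12 matrix over Z this has rank 12, with invariant factors (1,1,1,1,1,1,1,1,1,1,1,2).

Now H_k = ker ∂_k / im ∂_{k+1}, so:

  H_0: rank C_0 − rank ∂_1 = 7 − 6 = 1, and the invariant factors of ∂_1 are all 1, so H_0 ≅ Z.
  H_1: rank ker ∂_1 − rank ∂_2 = (18 − 6) − 12 = 0, and ∂_2 has invariant factor 2 > 1, so H_1 ≅ Z/2.
  H_2: rank ker ∂_2 − rank ∂_3 = (12 − 12) − 0 = 0, and there is no ∂_3, so H_2 ≅ 0.

As a check, the Euler characteristic is 7 − 18 + 12 = 1, which agrees with 1 − 0 + 0 = 1.
(K is a triangulation of the real projective plane RP^2.)

H_0 ≅ Z,  H_1 ≅ Z/2,  H_2 = 0.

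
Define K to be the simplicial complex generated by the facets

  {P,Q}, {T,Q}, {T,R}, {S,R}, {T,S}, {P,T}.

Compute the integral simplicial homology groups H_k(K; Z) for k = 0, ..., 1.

Fix the vertex order P < Q < R < S < T and write every simplex with vertices in increasing order. Then dim K = 1 and the simplices of K are:

  0-simplices (5): P, Q, R, S, T
  1-simplices (6): PQ, PT, QT, RS, RT, ST

so the chain groups are C_0 ≅ Z^5, C_1 ≅ Z^6.

∂_1: C_1 → C_0 sends each edge [p,q] (with p < q) to q − p. For instance
  ∂PT = T − P.
This gives a 5×6 integer matrix of rank 4; reducing to Smith normal form yields diagonal entries (1,1,1,1).

From H_k ≅ ker(∂_k) / im(∂_{k+1}) we obtain:

  H_0: rank C_0 − rank ∂_1 = 5 − 4 = 1, and the invariant factors of ∂_1 are all 1, so H_0 ≅ Z.
  H_1: rank ker ∂_1 − rank ∂_2 = (6 − 4) − 0 = 2, and there is no ∂_2, so H_1 ≅ Z^2.

As a check, the Euler characteristic is 5 − 6 = -1, which agrees with 1 − 2 = -1.

H_0 = Z,  H_1 = Z^2.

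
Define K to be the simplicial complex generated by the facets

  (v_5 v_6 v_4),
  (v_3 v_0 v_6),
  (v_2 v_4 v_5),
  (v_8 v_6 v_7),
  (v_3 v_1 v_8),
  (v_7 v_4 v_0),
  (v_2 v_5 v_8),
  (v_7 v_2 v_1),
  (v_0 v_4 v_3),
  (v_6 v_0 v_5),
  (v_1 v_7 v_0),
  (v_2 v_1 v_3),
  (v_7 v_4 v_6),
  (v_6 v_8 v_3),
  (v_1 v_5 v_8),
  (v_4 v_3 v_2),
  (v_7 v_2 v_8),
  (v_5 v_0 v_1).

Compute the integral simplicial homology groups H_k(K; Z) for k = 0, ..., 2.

Order the vertices as v_0 < v_1 < v_2 < v_3 < v_4 < v_5 < v_6 < v_7 < v_8. Listing each simplex with vertices in this order, K has dimension 2 with simplices:

  0-simplices (9): [v_0], [v_1], [v_2], [v_3], [v_4], [v_5], [v_6], [v_7], [v_8]
  1-simplices (27): (27 of them)
  2-simplices (18): (18 of them)

so the chain groups are C_0 ≅ Z^9, C_1 ≅ Z^27, C_2 ≅ Z^18.

The boundary map ∂_1: C_1 → C_0 sends each edge [p,q] (with p < q) to q − p. For instance
  ∂[v_4,v_6] = [v_6] − [v_4].
As a 9×27 matrix over Z this has rank 8, with invariant factors (1,1,1,1,1,1,1,1).

∂_2: C_2 → C_1 acts by ∂[p,q,r] = [q,r] − [p,r] + [p,q]. For instance
  ∂[v_1,v_3,v_8] = [v_3,v_8] − [v_1,v_8] + [v_1,v_3],
  ∂[v_0,v_5,v_6] = [v_5,v_6] − [v_0,v_6] + [v_0,v_5].
The 27×18 boundary matrix has rank 18 and Smith normal form diag(1,1,1,1,1,1,1,1,1,1,1,1,1,1,1,1,1,2).

Computing H_k = (kernel of ∂_k) / (image of ∂_{k+1}):

  H_0: rank C_0 − rank ∂_1 = 9 − 8 = 1, and the invariant factors of ∂_1 are all 1, so H_0 ≅ Z.
  H_1: rank ker ∂_1 − rank ∂_2 = (27 − 8) − 18 = 1, and ∂_2 has invariant factor 2 > 1, so H_1 ≅ Z ⊕ Z/2Z.
  H_2: rank ker ∂_2 − rank ∂_3 = (18 − 18) − 0 = 0, and there is no ∂_3, so H_2 ≅ 0.

As a check, the Euler characteristic is 9 − 27 + 18 = 0, which agrees with 1 − 1 + 0 = 0.
(K is a triangulation of the Klein bottle.)

H_0 = Z,  H_1 = Z ⊕ Z/2Z,  H_2 = 0.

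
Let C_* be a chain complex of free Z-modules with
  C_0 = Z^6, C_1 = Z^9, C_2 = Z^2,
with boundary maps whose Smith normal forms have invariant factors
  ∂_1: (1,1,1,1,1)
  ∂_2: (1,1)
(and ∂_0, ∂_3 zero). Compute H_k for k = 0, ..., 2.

H_0: b_0 = 6 − 0 − 5 = 1; torsion from ∂_1 factors > 1: none. So H_0 ≅ Z.
H_1: b_1 = 9 − 5 − 2 = 2; torsion from ∂_2 factors > 1: none. So H_1 ≅ Z^2.
H_2: b_2 = 2 − 2 − 0 = 0; torsion from ∂_3 factors > 1: none. So H_2 ≅ 0.

H_0 ≅ Z,  H_1 ≅ Z^2,  H_2 = 0.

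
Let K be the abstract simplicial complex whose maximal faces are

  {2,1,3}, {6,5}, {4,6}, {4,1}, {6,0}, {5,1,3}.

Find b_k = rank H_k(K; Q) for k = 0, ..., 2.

b_0 = 1, b_1 = 1, b_2 = 0.

We work with the vertex ordering 0 < 1 < 2 < 3 < 4 < 5 < 6. The simplices of K, each written with vertices in increasing order, are:

  0-simplices (7): [0], [1], [2], [3], [4], [5], [6]
  1-simplices (9): [0,6], [1,2], [1,3], [1,4], [1,5], [2,3], [3,5], [4,6], [5,6]
  2-simplices (2): [1,2,3], [1,3,5]

giving chain groups C_0 ≅ Z^7, C_1 ≅ Z^9, C_2 ≅ Z^2.

∂_1: C_1 → C_0 maps an edge to its endpoints' difference, ∂[p,q] = q − p.
As a 7×9 matrix over Z this has rank 6, with invariant factors (1,1,1,1,1,1).

∂_2: C_2 → C_1 acts by ∂[p,q,r] = [q,r] − [p,r] + [p,q]. For instance
  ∂[1,3,5] = [3,5] − [1,5] + [1,3],
  ∂[1,2,3] = [2,3] − [1,3] + [1,2].
The resulting 9×2 matrix has rank 2, and its Smith normal form has invariant factors (1,1).

Computing H_k = (kernel of ∂_k) / (image of ∂_{k+1}):

  H_0: rank C_0 − rank ∂_1 = 7 − 6 = 1, and the invariant factors of ∂_1 are all 1, so H_0 ≅ Z.
  H_1: rank ker ∂_1 − rank ∂_2 = (9 − 6) − 2 = 1, and the invariant factors of ∂_2 are all 1, so H_1 ≅ Z.
  H_2: rank ker ∂_2 − rank ∂_3 = (2 − 2) − 0 = 0, and there is no ∂_3, so H_2 ≅ 0.

As a check, the Euler characteristic is 7 − 9 + 2 = 0, which agrees with 1 − 1 + 0 = 0.

Hence the Betti numbers are b_0 = 1, b_1 = 1, b_2 = 0.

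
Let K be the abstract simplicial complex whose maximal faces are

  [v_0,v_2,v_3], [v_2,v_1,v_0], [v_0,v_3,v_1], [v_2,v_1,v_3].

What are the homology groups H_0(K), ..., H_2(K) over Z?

H_0 ≅ Z,  H_1 = 0,  H_2 ≅ Z.

Order the vertices as v_0 < v_1 < v_2 < v_3. Listing each simplex with vertices in this order, K has dimension 2 with simplices:

  0-simplices (4): [v_0], [v_1], [v_2], [v_3]
  1-simplices (6): [v_0,v_1], [v_0,v_2], [v_0,v_3], [v_1,v_2], [v_1,v_3], [v_2,v_3]
  2-simplices (4): [v_0,v_1,v_2], [v_0,v_1,v_3], [v_0,v_2,v_3], [v_1,v_2,v_3]

Hence C_0 ≅ Z^4, C_1 ≅ Z^6, C_2 ≅ Z^4.

Boundary ∂_1: C_1 → C_0 is given by ∂[p,q] = [q] − [p].
The resulting 4×6 matrix has rank 3, and its Smith normal form has invariant factors (1,1,1).

The boundary map ∂_2: C_2 → C_1 acts by ∂[p,q,r] = [q,r] − [p,r] + [p,q]. For instance
  ∂[v_0,v_2,v_3] = [v_2,v_3] − [v_0,v_3] + [v_0,v_2],
  ∂[v_0,v_1,v_3] = [v_1,v_3] − [v_0,v_3] + [v_0,v_1].
The 6×4 boundary matrix has rank 3 and Smith normal form diag(1,1,1).

Reading off H_k = ker ∂_k / im ∂_{k+1}:

  H_0: rank C_0 − rank ∂_1 = 4 − 3 = 1, and the invariant factors of ∂_1 are all 1, so H_0 ≅ Z.
  H_1: rank ker ∂_1 − rank ∂_2 = (6 − 3) − 3 = 0, and the invariant factors of ∂_2 are all 1, so H_1 ≅ 0.
  H_2: rank ker ∂_2 − rank ∂_3 = (4 − 3) − 0 = 1, and there is no ∂_3, so H_2 ≅ Z.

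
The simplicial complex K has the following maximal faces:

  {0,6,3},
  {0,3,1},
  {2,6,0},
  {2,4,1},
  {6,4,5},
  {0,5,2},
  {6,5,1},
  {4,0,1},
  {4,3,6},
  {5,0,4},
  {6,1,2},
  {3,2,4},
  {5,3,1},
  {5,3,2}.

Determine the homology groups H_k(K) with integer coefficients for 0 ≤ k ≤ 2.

Order the vertices as 0 < 1 < 2 < 3 < 4 < 5 < 6. Listing each simplex with vertices in this order, K has dimension 2 with simplices:

  0-simplices (7): [0], [1], [2], [3], [4], [5], [6]
  1-simplices (21): [0,1], [0,2], [0,3], [0,4], [0,5], [0,6], [1,2], [1,3], [1,4], [1,5], [1,6], [2,3], [2,4], [2,5], [2,6], [3,4], [3,5], [3,6], [4,5], [4,6], [5,6]
  2-simplices (14): [0,1,3], [0,1,4], [0,2,5], [0,2,6], [0,3,6], [0,4,5], [1,2,4], [1,2,6], [1,3,5], [1,5,6], [2,3,4], [2,3,5], [3,4,6], [4,5,6]

Hence C_0 ≅ Z^7, C_1 ≅ Z^21, C_2 ≅ Z^14.

Boundary ∂_1: C_1 → C_0 is given by ∂[p,q] = [q] − [p].
As a 7×21 matrix over Z this has rank 6, with invariant factors (1,1,1,1,1,1).

Boundary ∂_2: C_2 → C_1 maps a triangle to the signed sum of its edges. For instance
  ∂[1,2,6] = [2,6] − [1,6] + [1,2],
  ∂[3,4,6] = [4,6] − [3,6] + [3,4].
As a 21×14 matrix over Z this has rank 13, with invariant factors (1,1,1,1,1,1,1,1,1,1,1,1,1).

Now H_k = ker ∂_k / im ∂_{k+1}, so:

  H_0: rank C_0 − rank ∂_1 = 7 − 6 = 1, and the invariant factors of ∂_1 are all 1, so H_0 ≅ Z.
  H_1: rank ker ∂_1 − rank ∂_2 = (21 − 6) − 13 = 2, and the invariant factors of ∂_2 are all 1, so H_1 ≅ Z^2.
  H_2: rank ker ∂_2 − rank ∂_3 = (14 − 13) − 0 = 1, and there is no ∂_3, so H_2 ≅ Z.

As a check, the Euler characteristic is 7 − 21 + 14 = 0, which agrees with 1 − 2 + 1 = 0.

H_0 = Z,  H_1 = Z^2,  H_2 = Z.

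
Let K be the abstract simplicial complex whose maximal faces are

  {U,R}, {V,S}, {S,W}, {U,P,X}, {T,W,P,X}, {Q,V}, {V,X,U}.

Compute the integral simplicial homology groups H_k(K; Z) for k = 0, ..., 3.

H_0 = Z,  H_1 = Z,  H_2 = 0,  H_3 = 0.

Order the vertices as P < Q < R < S < T < U < V < W < X. Listing each simplex with vertices in this order, K has dimension 3 with simplices:

  0-simplices (9): P, Q, R, S, T, U, V, W, X
  1-simplices (14): PT, PU, PW, PX, QV, RU, SV, SW, TW, TX, UV, UX, VX, WX
  2-simplices (6): PTW, PTX, PUX, PWX, TWX, UVX
  3-simplices (1): PTWX

giving chain groups C_0 ≅ Z^9, C_1 ≅ Z^14, C_2 ≅ Z^6, C_3 ≅ Z^1.

∂_1: C_1 → C_0 is given by ∂[p,q] = [q] − [p]. For instance
  ∂RU = U − R.
The 9×14 boundary matrix has rank 8 and Smith normal form diag(1,1,1,1,1,1,1,1).

Boundary ∂_2: C_2 → C_1 acts by ∂[p,q,r] = [q,r] − [p,r] + [p,q]. For instance
  ∂UVX = VX − UX + UV,
  ∂PTX = TX − PX + PT.
The resulting 14×6 matrix has rank 5, and its Smith normal form has invariant factors (1,1,1,1,1).

Boundary ∂_3: C_3 → C_2 sends each 3-simplex σ to the alternating sum Σ_i (−1)^i (σ with its i-th vertex removed). For instance
  ∂PTWX = TWX − PWX + PTX − PTW.
As a 6×1 matrix over Z this has rank 1, with invariant factors (1).

Now H_k = ker ∂_k / im ∂_{k+1}, so:

  H_0: rank C_0 − rank ∂_1 = 9 − 8 = 1, and the invariant factors of ∂_1 are all 1, so H_0 ≅ Z.
  H_1: rank ker ∂_1 − rank ∂_2 = (14 − 8) − 5 = 1, and the invariant factors of ∂_2 are all 1, so H_1 ≅ Z.
  H_2: rank ker ∂_2 − rank ∂_3 = (6 − 5) − 1 = 0, and the invariant factors of ∂_3 are all 1, so H_2 ≅ 0.
  H_3: rank ker ∂_3 − rank ∂_4 = (1 − 1) − 0 = 0, and there is no ∂_4, so H_3 ≅ 0.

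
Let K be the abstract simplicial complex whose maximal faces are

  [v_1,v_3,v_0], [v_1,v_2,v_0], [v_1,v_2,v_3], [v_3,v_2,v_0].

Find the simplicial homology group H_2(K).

H_2 = Z.

Fix the vertex order v_0 < v_1 < v_2 < v_3 and write every simplex with vertices in increasing order. Then dim K = 2 and the simplices of K are:

  0-simplices (4): [v_0], [v_1], [v_2], [v_3]
  1-simplices (6): [v_0,v_1], [v_0,v_2], [v_0,v_3], [v_1,v_2], [v_1,v_3], [v_2,v_3]
  2-simplices (4): [v_0,v_1,v_2], [v_0,v_1,v_3], [v_0,v_2,v_3], [v_1,v_2,v_3]

Hence C_0 ≅ Z^4, C_1 ≅ Z^6, C_2 ≅ Z^4.

∂_1: C_1 → C_0 sends each edge [p,q] (with p < q) to q − p.
As a 4×6 matrix over Z this has rank 3, with invariant factors (1,1,1).

Boundary ∂_2: C_2 → C_1 maps a triangle to the signed sum of its edges. For instance
  ∂[v_0,v_2,v_3] = [v_2,v_3] − [v_0,v_3] + [v_0,v_2],
  ∂[v_1,v_2,v_3] = [v_2,v_3] − [v_1,v_3] + [v_1,v_2].
The 6×4 boundary matrix has rank 3 and Smith normal form diag(1,1,1).

Now H_k = ker ∂_k / im ∂_{k+1}, so:

  H_2: rank ker ∂_2 − rank ∂_3 = (4 − 3) − 0 = 1, and there is no ∂_3, so H_2 = Z.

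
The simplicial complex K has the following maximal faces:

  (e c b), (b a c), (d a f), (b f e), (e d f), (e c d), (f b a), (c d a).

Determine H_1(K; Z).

Fix the vertex order a < b < c < d < e < f and write every simplex with vertices in increasing order. Then dim K = 2 and the simplices of K are:

  0-simplices (6): a, b, c, d, e, f
  1-simplices (12): ab, ac, ad, af, bc, be, bf, cd, ce, de, df, ef
  2-simplices (8): abc, abf, acd, adf, bce, bef, cde, def

Hence C_0 ≅ Z^6, C_1 ≅ Z^12, C_2 ≅ Z^8.

Boundary ∂_1: C_1 → C_0 maps an edge to its endpoints' difference, ∂[p,q] = q − p. For instance
  ∂bf = f − b.
As a 6×12 matrix over Z this has rank 5, with invariant factors (1,1,1,1,1).

∂_2: C_2 → C_1 maps a triangle to the signed sum of its edges. For instance
  ∂bce = ce − be + bc,
  ∂acd = cd − ad + ac.
As a 12×8 matrix over Z this has rank 7, with invariant factors (1,1,1,1,1,1,1).

Reading off H_k = ker ∂_k / im ∂_{k+1}:

  H_1: rank ker ∂_1 − rank ∂_2 = (12 − 5) − 7 = 0, and the invariant factors of ∂_2 are all 1, so H_1 = 0.

(K is a triangulation of the 2-sphere S^2.)

H_1 ≅ 0.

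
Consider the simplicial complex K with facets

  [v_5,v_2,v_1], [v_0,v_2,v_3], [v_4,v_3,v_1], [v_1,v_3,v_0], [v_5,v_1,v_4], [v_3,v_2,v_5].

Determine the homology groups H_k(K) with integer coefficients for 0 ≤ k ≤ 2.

We work with the vertex ordering v_0 < v_1 < v_2 < v_3 < v_4 < v_5. The simplices of K, each written with vertices in increasing order, are:

  0-simplices (6): [v_0], [v_1], [v_2], [v_3], [v_4], [v_5]
  1-simplices (12): [v_0,v_1], [v_0,v_2], [v_0,v_3], [v_1,v_2], [v_1,v_3], [v_1,v_4], [v_1,v_5], [v_2,v_3], [v_2,v_5], [v_3,v_4], [v_3,v_5], [v_4,v_5]
  2-simplices (6): [v_0,v_1,v_3], [v_0,v_2,v_3], [v_1,v_2,v_5], [v_1,v_3,v_4], [v_1,v_4,v_5], [v_2,v_3,v_5]

giving chain groups C_0 ≅ Z^6, C_1 ≅ Z^12, C_2 ≅ Z^6.

The boundary map ∂_1: C_1 → C_0 maps an edge to its endpoints' difference, ∂[p,q] = q − p. For instance
  ∂[v_3,v_5] = [v_5] − [v_3].
The 6×12 boundary matrix has rank 5 and Smith normal form diag(1,1,1,1,1).

The boundary map ∂_2: C_2 → C_1 maps a triangle to the signed sum of its edges. For instance
  ∂[v_0,v_2,v_3] = [v_2,v_3] − [v_0,v_3] + [v_0,v_2],
  ∂[v_2,v_3,v_5] = [v_3,v_5] − [v_2,v_5] + [v_2,v_3].
The resulting 12×6 matrix has rank 6, and its Smith normal form has invariant factors (1,1,1,1,1,1).

Computing H_k = (kernel of ∂_k) / (image of ∂_{k+1}):

  H_0: rank C_0 − rank ∂_1 = 6 − 5 = 1, and the invariant factors of ∂_1 are all 1, so H_0 ≅ Z.
  H_1: rank ker ∂_1 − rank ∂_2 = (12 − 5) − 6 = 1, and the invariant factors of ∂_2 are all 1, so H_1 ≅ Z.
  H_2: rank ker ∂_2 − rank ∂_3 = (6 − 6) − 0 = 0, and there is no ∂_3, so H_2 ≅ 0.

H_0 = Z,  H_1 = Z,  H_2 = 0.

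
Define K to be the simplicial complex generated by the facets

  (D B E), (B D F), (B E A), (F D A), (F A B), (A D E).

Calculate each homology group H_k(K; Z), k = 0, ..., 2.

H_0 = Z,  H_1 = 0,  H_2 = Z.

Fix the vertex order A < B < D < E < F and write every simplex with vertices in increasing order. Then dim K = 2 and the simplices of K are:

  0-simplices (5): A, B, D, E, F
  1-simplices (9): AB, AD, AE, AF, BD, BE, BF, DE, DF
  2-simplices (6): ABE, ABF, ADE, ADF, BDE, BDF

so the chain groups are C_0 ≅ Z^5, C_1 ≅ Z^9, C_2 ≅ Z^6.

The boundary map ∂_1: C_1 → C_0 is given by ∂[p,q] = [q] − [p].
This gives a 5×9 integer matrix of rank 4; reducing to Smith normal form yields diagonal entries (1,1,1,1).

Boundary ∂_2: C_2 → C_1 acts by ∂[p,q,r] = [q,r] − [p,r] + [p,q]. For instance
  ∂ADE = DE − AE + AD,
  ∂ADF = DF − AF + AD.
The 9×6 boundary matrix has rank 5 and Smith normal form diag(1,1,1,1,1).

Computing H_k = (kernel of ∂_k) / (image of ∂_{k+1}):

  H_0: rank C_0 − rank ∂_1 = 5 − 4 = 1, and the invariant factors of ∂_1 are all 1, so H_0 ≅ Z.
  H_1: rank ker ∂_1 − rank ∂_2 = (9 − 4) − 5 = 0, and the invariant factors of ∂_2 are all 1, so H_1 ≅ 0.
  H_2: rank ker ∂_2 − rank ∂_3 = (6 − 5) − 0 = 1, and there is no ∂_3, so H_2 ≅ Z.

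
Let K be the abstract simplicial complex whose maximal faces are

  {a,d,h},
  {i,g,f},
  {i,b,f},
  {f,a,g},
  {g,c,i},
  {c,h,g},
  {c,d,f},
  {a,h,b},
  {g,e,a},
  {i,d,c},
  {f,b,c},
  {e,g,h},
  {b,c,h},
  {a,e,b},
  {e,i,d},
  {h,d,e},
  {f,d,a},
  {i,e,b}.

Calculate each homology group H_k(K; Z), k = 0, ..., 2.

Take the total order a < b < c < d < e < f < g < h < i on the vertex set. Then K (dimension 2) consists of the simplices:

  0-simplices (9): a, b, c, d, e, f, g, h, i
  1-simplices (27): ab, ad, ae, af, ag, ah, bc, be, bf, bh, bi, cd, cf, cg, ch, ci, de, df, dh, di, eg, eh, ei, fg, fi, gh, gi
  2-simplices (18): abe, abh, adf, adh, aeg, afg, bcf, bch, bei, bfi, cdf, cdi, cgh, cgi, deh, dei, egh, fgi

so the chain groups are C_0 ≅ Z^9, C_1 ≅ Z^27, C_2 ≅ Z^18.

Boundary ∂_1: C_1 → C_0 sends each edge [p,q] (with p < q) to q − p.
The resulting 9×27 matrix has rank 8, and its Smith normal form has invariant factors (1,1,1,1,1,1,1,1).

∂_2: C_2 → C_1 acts by ∂[p,q,r] = [q,r] − [p,r] + [p,q]. For instance
  ∂aeg = eg − ag + ae,
  ∂bch = ch − bh + bc.
The 27×18 boundary matrix has rank 18 and Smith normal form diag(1,1,1,1,1,1,1,1,1,1,1,1,1,1,1,1,1,2).

Now H_k = ker ∂_k / im ∂_{k+1}, so:

  H_0: rank C_0 − rank ∂_1 = 9 − 8 = 1, and the invariant factors of ∂_1 are all 1, so H_0 ≅ Z.
  H_1: rank ker ∂_1 − rank ∂_2 = (27 − 8) − 18 = 1, and ∂_2 has invariant factor 2 > 1, so H_1 ≅ Z ⊕ Z/2Z.
  H_2: rank ker ∂_2 − rank ∂_3 = (18 − 18) − 0 = 0, and there is no ∂_3, so H_2 ≅ 0.

As a check, the Euler characteristic is 9 − 27 + 18 = 0, which agrees with 1 − 1 + 0 = 0.

H_0 = Z,  H_1 = Z ⊕ Z/2Z,  H_2 = 0.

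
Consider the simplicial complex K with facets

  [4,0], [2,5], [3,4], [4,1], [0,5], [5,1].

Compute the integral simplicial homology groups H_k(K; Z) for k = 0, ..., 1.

H_0 ≅ Z,  H_1 ≅ Z.

We work with the vertex ordering 0 < 1 < 2 < 3 < 4 < 5. The simplices of K, each written with vertices in increasing order, are:

  0-simplices (6): [0], [1], [2], [3], [4], [5]
  1-simplices (6): [0,4], [0,5], [1,4], [1,5], [2,5], [3,4]

Hence C_0 ≅ Z^6, C_1 ≅ Z^6.

∂_1: C_1 → C_0 maps an edge to its endpoints' difference, ∂[p,q] = q − p.
As a 6×6 matrix over Z this has rank 5, with invariant factors (1,1,1,1,1).

Now H_k = ker ∂_k / im ∂_{k+1}, so:

  H_0: rank C_0 − rank ∂_1 = 6 − 5 = 1, and the invariant factors of ∂_1 are all 1, so H_0 ≅ Z.
  H_1: rank ker ∂_1 − rank ∂_2 = (6 − 5) − 0 = 1, and there is no ∂_2, so H_1 ≅ Z.

As a check, the Euler characteristic is 6 − 6 = 0, which agrees with 1 − 1 = 0.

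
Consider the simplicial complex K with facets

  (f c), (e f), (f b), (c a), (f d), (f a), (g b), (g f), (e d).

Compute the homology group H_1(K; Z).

Fix the vertex order a < b < c < d < e < f < g and write every simplex with vertices in increasing order. Then dim K = 1 and the simplices of K are:

  0-simplices (7): a, b, c, d, e, f, g
  1-simplices (9): ac, af, bf, bg, cf, de, df, ef, fg

Hence C_0 ≅ Z^7, C_1 ≅ Z^9.

The boundary map ∂_1: C_1 → C_0 is given by ∂[p,q] = [q] − [p]. For instance
  ∂fg = g − f.
The 7×9 boundary matrix has rank 6 and Smith normal form diag(1,1,1,1,1,1).

Reading off H_k = ker ∂_k / im ∂_{k+1}:

  H_1: rank ker ∂_1 − rank ∂_2 = (9 − 6) − 0 = 3, and there is no ∂_2, so H_1 ≅ Z^3.

H_1 ≅ Z^3.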